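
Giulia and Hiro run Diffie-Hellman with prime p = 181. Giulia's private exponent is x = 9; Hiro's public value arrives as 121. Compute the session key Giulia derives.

59

Shared key K = 121^9 mod 181.
121^1 ≡ 121 (mod 181)
121^2 = (121^1)^2 ≡ 121^2 = 14641 ≡ 161 (mod 181)
121^4 = (121^2)^2 ≡ 161^2 = 25921 ≡ 38 (mod 181)
121^8 = (121^4)^2 ≡ 38^2 = 1444 ≡ 177 (mod 181)
121^9 = 121^8 · 121^1 ≡ 177 · 121 ≡ 59 (mod 181).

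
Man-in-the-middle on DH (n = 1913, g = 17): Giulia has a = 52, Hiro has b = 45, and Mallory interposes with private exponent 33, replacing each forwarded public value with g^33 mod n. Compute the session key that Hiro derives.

1080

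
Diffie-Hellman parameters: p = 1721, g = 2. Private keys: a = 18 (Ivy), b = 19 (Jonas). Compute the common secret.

771

Ivy sends A = g^a mod p = 2^18 mod 1721.
2^1 ≡ 2 (mod 1721)
2^2 = (2^1)^2 ≡ 2^2 = 4 ≡ 4 (mod 1721)
2^4 = (2^2)^2 ≡ 4^2 = 16 ≡ 16 (mod 1721)
2^8 = (2^4)^2 ≡ 16^2 = 256 ≡ 256 (mod 1721)
2^16 = (2^8)^2 ≡ 256^2 = 65536 ≡ 138 (mod 1721)
2^18 = 2^16 · 2^2 ≡ 138 · 4 ≡ 552 (mod 1721).
So A = 552. Jonas then computes K = A^b mod p = 552^19 mod 1721.
552^1 ≡ 552 (mod 1721)
552^2 = (552^1)^2 ≡ 552^2 = 304704 ≡ 87 (mod 1721)
552^4 = (552^2)^2 ≡ 87^2 = 7569 ≡ 685 (mod 1721)
552^8 = (552^4)^2 ≡ 685^2 = 469225 ≡ 1113 (mod 1721)
552^16 = (552^8)^2 ≡ 1113^2 = 1238769 ≡ 1370 (mod 1721)
552^19 = 552^16 · 552^2 · 552^1 ≡ 1370 · 87 · 552 ≡ 771 (mod 1721).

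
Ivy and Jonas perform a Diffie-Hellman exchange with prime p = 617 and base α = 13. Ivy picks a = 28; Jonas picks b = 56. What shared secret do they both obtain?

Jonas sends B = α^b mod p = 13^56 mod 617.
13^1 ≡ 13 (mod 617)
13^2 = (13^1)^2 ≡ 13^2 = 169 ≡ 169 (mod 617)
13^4 = (13^2)^2 ≡ 169^2 = 28561 ≡ 179 (mod 617)
13^8 = (13^4)^2 ≡ 179^2 = 32041 ≡ 574 (mod 617)
13^16 = (13^8)^2 ≡ 574^2 = 329476 ≡ 615 (mod 617)
13^32 = (13^16)^2 ≡ 615^2 = 378225 ≡ 4 (mod 617)
13^56 = 13^32 · 13^16 · 13^8 ≡ 4 · 615 · 574 ≡ 344 (mod 617).
So B = 344. Ivy then computes K = B^a mod p = 344^28 mod 617.
344^1 ≡ 344 (mod 617)
344^2 = (344^1)^2 ≡ 344^2 = 118336 ≡ 489 (mod 617)
344^4 = (344^2)^2 ≡ 489^2 = 239121 ≡ 342 (mod 617)
344^8 = (344^4)^2 ≡ 342^2 = 116964 ≡ 351 (mod 617)
344^16 = (344^8)^2 ≡ 351^2 = 123201 ≡ 418 (mod 617)
344^28 = 344^16 · 344^8 · 344^4 ≡ 418 · 351 · 342 ≡ 31 (mod 617).

31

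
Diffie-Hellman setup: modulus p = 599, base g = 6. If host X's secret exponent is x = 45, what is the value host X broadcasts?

Public value = 6^45 mod 599.
6^1 ≡ 6 (mod 599)
6^2 = (6^1)^2 ≡ 6^2 = 36 ≡ 36 (mod 599)
6^4 = (6^2)^2 ≡ 36^2 = 1296 ≡ 98 (mod 599)
6^8 = (6^4)^2 ≡ 98^2 = 9604 ≡ 20 (mod 599)
6^16 = (6^8)^2 ≡ 20^2 = 400 ≡ 400 (mod 599)
6^32 = (6^16)^2 ≡ 400^2 = 160000 ≡ 67 (mod 599)
6^45 = 6^32 · 6^8 · 6^4 · 6^1 ≡ 67 · 20 · 98 · 6 ≡ 235 (mod 599).

235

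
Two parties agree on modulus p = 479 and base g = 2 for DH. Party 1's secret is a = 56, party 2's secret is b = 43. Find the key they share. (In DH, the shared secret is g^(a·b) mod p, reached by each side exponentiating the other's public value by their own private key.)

131

Party 2 sends B = g^b mod p = 2^43 mod 479.
2^1 ≡ 2 (mod 479)
2^2 = (2^1)^2 ≡ 2^2 = 4 ≡ 4 (mod 479)
2^4 = (2^2)^2 ≡ 4^2 = 16 ≡ 16 (mod 479)
2^8 = (2^4)^2 ≡ 16^2 = 256 ≡ 256 (mod 479)
2^16 = (2^8)^2 ≡ 256^2 = 65536 ≡ 392 (mod 479)
2^32 = (2^16)^2 ≡ 392^2 = 153664 ≡ 384 (mod 479)
2^43 = 2^32 · 2^8 · 2^2 · 2^1 ≡ 384 · 256 · 4 · 2 ≡ 393 (mod 479).
So B = 393. Party 1 then computes K = B^a mod p = 393^56 mod 479.
393^1 ≡ 393 (mod 479)
393^2 = (393^1)^2 ≡ 393^2 = 154449 ≡ 211 (mod 479)
393^4 = (393^2)^2 ≡ 211^2 = 44521 ≡ 453 (mod 479)
393^8 = (393^4)^2 ≡ 453^2 = 205209 ≡ 197 (mod 479)
393^16 = (393^8)^2 ≡ 197^2 = 38809 ≡ 10 (mod 479)
393^32 = (393^16)^2 ≡ 10^2 = 100 ≡ 100 (mod 479)
393^56 = 393^32 · 393^16 · 393^8 ≡ 100 · 10 · 197 ≡ 131 (mod 479).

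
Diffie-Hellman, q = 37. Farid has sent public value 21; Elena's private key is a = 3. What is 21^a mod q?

Shared key K = 21^3 mod 37.
21^1 ≡ 21 (mod 37)
21^2 = (21^1)^2 ≡ 21^2 = 441 ≡ 34 (mod 37)
21^3 = 21^2 · 21^1 ≡ 34 · 21 ≡ 11 (mod 37).

11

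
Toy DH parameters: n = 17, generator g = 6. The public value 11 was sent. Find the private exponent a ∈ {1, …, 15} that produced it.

9

Try successive powers of 6 modulo 17:
6^1 ≡ 6
6^2 ≡ 2
6^3 ≡ 12
6^4 ≡ 4
6^5 ≡ 7
6^6 ≡ 8
6^7 ≡ 14
6^8 ≡ 16
6^9 ≡ 11
Found: a = 9.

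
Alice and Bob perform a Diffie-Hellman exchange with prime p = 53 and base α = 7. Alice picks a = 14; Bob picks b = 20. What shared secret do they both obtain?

Alice sends A = α^a mod p = 7^14 mod 53.
7^1 ≡ 7 (mod 53)
7^2 = (7^1)^2 ≡ 7^2 = 49 ≡ 49 (mod 53)
7^4 = (7^2)^2 ≡ 49^2 = 2401 ≡ 16 (mod 53)
7^8 = (7^4)^2 ≡ 16^2 = 256 ≡ 44 (mod 53)
7^14 = 7^8 · 7^4 · 7^2 ≡ 44 · 16 · 49 ≡ 46 (mod 53).
So A = 46. Bob then computes K = A^b mod p = 46^20 mod 53.
46^1 ≡ 46 (mod 53)
46^2 = (46^1)^2 ≡ 46^2 = 2116 ≡ 49 (mod 53)
46^4 = (46^2)^2 ≡ 49^2 = 2401 ≡ 16 (mod 53)
46^8 = (46^4)^2 ≡ 16^2 = 256 ≡ 44 (mod 53)
46^16 = (46^8)^2 ≡ 44^2 = 1936 ≡ 28 (mod 53)
46^20 = 46^16 · 46^4 ≡ 28 · 16 ≡ 24 (mod 53).

24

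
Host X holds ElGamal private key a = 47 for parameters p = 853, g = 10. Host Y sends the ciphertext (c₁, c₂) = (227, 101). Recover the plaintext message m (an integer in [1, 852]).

106

Shared mask s = c₁^a mod p = 227^47 mod 853.
227^1 ≡ 227 (mod 853)
227^2 = (227^1)^2 ≡ 227^2 = 51529 ≡ 349 (mod 853)
227^4 = (227^2)^2 ≡ 349^2 = 121801 ≡ 675 (mod 853)
227^8 = (227^4)^2 ≡ 675^2 = 455625 ≡ 123 (mod 853)
227^16 = (227^8)^2 ≡ 123^2 = 15129 ≡ 628 (mod 853)
227^32 = (227^16)^2 ≡ 628^2 = 394384 ≡ 298 (mod 853)
227^47 = 227^32 · 227^8 · 227^4 · 227^2 · 227^1 ≡ 298 · 123 · 675 · 349 · 227 ≡ 9 (mod 853).
So s = 9; s⁻¹ ≡ 474 (mod 853).
m = c₂ · s⁻¹ mod 853 = 101 · 474 mod 853 = 106.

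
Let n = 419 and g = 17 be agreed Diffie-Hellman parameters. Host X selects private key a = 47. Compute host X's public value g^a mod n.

397

Public value = 17^47 mod 419.
17^1 ≡ 17 (mod 419)
17^2 = (17^1)^2 ≡ 17^2 = 289 ≡ 289 (mod 419)
17^4 = (17^2)^2 ≡ 289^2 = 83521 ≡ 140 (mod 419)
17^8 = (17^4)^2 ≡ 140^2 = 19600 ≡ 326 (mod 419)
17^16 = (17^8)^2 ≡ 326^2 = 106276 ≡ 269 (mod 419)
17^32 = (17^16)^2 ≡ 269^2 = 72361 ≡ 293 (mod 419)
17^47 = 17^32 · 17^8 · 17^4 · 17^2 · 17^1 ≡ 293 · 326 · 140 · 289 · 17 ≡ 397 (mod 419).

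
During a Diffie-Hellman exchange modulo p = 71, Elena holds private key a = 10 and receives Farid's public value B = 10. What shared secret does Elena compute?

Shared key K = 10^10 mod 71.
10^1 ≡ 10 (mod 71)
10^2 = (10^1)^2 ≡ 10^2 = 100 ≡ 29 (mod 71)
10^4 = (10^2)^2 ≡ 29^2 = 841 ≡ 60 (mod 71)
10^8 = (10^4)^2 ≡ 60^2 = 3600 ≡ 50 (mod 71)
10^10 = 10^8 · 10^2 ≡ 50 · 29 ≡ 30 (mod 71).

30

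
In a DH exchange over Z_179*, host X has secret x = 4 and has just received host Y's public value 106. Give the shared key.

70

Shared key K = 106^4 mod 179.
106^1 ≡ 106 (mod 179)
106^2 = (106^1)^2 ≡ 106^2 = 11236 ≡ 138 (mod 179)
106^4 = (106^2)^2 ≡ 138^2 = 19044 ≡ 70 (mod 179)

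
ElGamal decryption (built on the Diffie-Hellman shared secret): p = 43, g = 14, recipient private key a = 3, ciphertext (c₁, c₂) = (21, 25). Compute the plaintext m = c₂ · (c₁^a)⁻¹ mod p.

Shared mask s = c₁^a mod p = 21^3 mod 43.
21^1 ≡ 21 (mod 43)
21^2 = (21^1)^2 ≡ 21^2 = 441 ≡ 11 (mod 43)
21^3 = 21^2 · 21^1 ≡ 11 · 21 ≡ 16 (mod 43).
So s = 16; s⁻¹ ≡ 35 (mod 43).
m = c₂ · s⁻¹ mod 43 = 25 · 35 mod 43 = 15.

15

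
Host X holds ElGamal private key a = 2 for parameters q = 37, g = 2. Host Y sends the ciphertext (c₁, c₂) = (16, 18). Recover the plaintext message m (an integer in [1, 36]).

Shared mask s = c₁^a mod q = 16^2 mod 37.
16^1 ≡ 16 (mod 37)
16^2 = (16^1)^2 ≡ 16^2 = 256 ≡ 34 (mod 37)
So s = 34; s⁻¹ ≡ 12 (mod 37).
m = c₂ · s⁻¹ mod 37 = 18 · 12 mod 37 = 31.

31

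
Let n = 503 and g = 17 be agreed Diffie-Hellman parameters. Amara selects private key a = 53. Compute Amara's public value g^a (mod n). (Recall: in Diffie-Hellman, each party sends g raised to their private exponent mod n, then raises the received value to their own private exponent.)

Public value = 17^53 (mod 503).
17^1 ≡ 17 (mod 503)
17^2 = (17^1)^2 ≡ 17^2 = 289 ≡ 289 (mod 503)
17^4 = (17^2)^2 ≡ 289^2 = 83521 ≡ 23 (mod 503)
17^8 = (17^4)^2 ≡ 23^2 = 529 ≡ 26 (mod 503)
17^16 = (17^8)^2 ≡ 26^2 = 676 ≡ 173 (mod 503)
17^32 = (17^16)^2 ≡ 173^2 = 29929 ≡ 252 (mod 503)
17^53 = 17^32 · 17^16 · 17^4 · 17^1 ≡ 252 · 173 · 23 · 17 ≡ 372 (mod 503).

372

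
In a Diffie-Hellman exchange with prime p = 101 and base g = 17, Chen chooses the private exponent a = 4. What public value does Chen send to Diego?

95

Public value = 17^4 mod 101.
17^1 ≡ 17 (mod 101)
17^2 = (17^1)^2 ≡ 17^2 = 289 ≡ 87 (mod 101)
17^4 = (17^2)^2 ≡ 87^2 = 7569 ≡ 95 (mod 101)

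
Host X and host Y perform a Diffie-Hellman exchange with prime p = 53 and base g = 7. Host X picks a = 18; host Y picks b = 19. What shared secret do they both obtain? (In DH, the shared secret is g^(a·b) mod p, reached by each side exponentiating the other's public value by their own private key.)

Host Y sends B = g^b mod p = 7^19 mod 53.
7^1 ≡ 7 (mod 53)
7^2 = (7^1)^2 ≡ 7^2 = 49 ≡ 49 (mod 53)
7^4 = (7^2)^2 ≡ 49^2 = 2401 ≡ 16 (mod 53)
7^8 = (7^4)^2 ≡ 16^2 = 256 ≡ 44 (mod 53)
7^16 = (7^8)^2 ≡ 44^2 = 1936 ≡ 28 (mod 53)
7^19 = 7^16 · 7^2 · 7^1 ≡ 28 · 49 · 7 ≡ 11 (mod 53).
So B = 11. Host X then computes K = B^a mod p = 11^18 mod 53.
11^1 ≡ 11 (mod 53)
11^2 = (11^1)^2 ≡ 11^2 = 121 ≡ 15 (mod 53)
11^4 = (11^2)^2 ≡ 15^2 = 225 ≡ 13 (mod 53)
11^8 = (11^4)^2 ≡ 13^2 = 169 ≡ 10 (mod 53)
11^16 = (11^8)^2 ≡ 10^2 = 100 ≡ 47 (mod 53)
11^18 = 11^16 · 11^2 ≡ 47 · 15 ≡ 16 (mod 53).

16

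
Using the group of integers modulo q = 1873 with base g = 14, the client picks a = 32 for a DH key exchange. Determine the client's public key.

1695

Public value = 14^32 (mod 1873).
14^1 ≡ 14 (mod 1873)
14^2 = (14^1)^2 ≡ 14^2 = 196 ≡ 196 (mod 1873)
14^4 = (14^2)^2 ≡ 196^2 = 38416 ≡ 956 (mod 1873)
14^8 = (14^4)^2 ≡ 956^2 = 913936 ≡ 1785 (mod 1873)
14^16 = (14^8)^2 ≡ 1785^2 = 3186225 ≡ 252 (mod 1873)
14^32 = (14^16)^2 ≡ 252^2 = 63504 ≡ 1695 (mod 1873)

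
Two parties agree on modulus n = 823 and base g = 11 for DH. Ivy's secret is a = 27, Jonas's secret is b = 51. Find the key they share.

177

Ivy sends A = g^a mod n = 11^27 mod 823.
11^1 ≡ 11 (mod 823)
11^2 = (11^1)^2 ≡ 11^2 = 121 ≡ 121 (mod 823)
11^4 = (11^2)^2 ≡ 121^2 = 14641 ≡ 650 (mod 823)
11^8 = (11^4)^2 ≡ 650^2 = 422500 ≡ 301 (mod 823)
11^16 = (11^8)^2 ≡ 301^2 = 90601 ≡ 71 (mod 823)
11^27 = 11^16 · 11^8 · 11^2 · 11^1 ≡ 71 · 301 · 121 · 11 ≡ 275 (mod 823).
So A = 275. Jonas then computes K = A^b mod n = 275^51 mod 823.
275^1 ≡ 275 (mod 823)
275^2 = (275^1)^2 ≡ 275^2 = 75625 ≡ 732 (mod 823)
275^4 = (275^2)^2 ≡ 732^2 = 535824 ≡ 51 (mod 823)
275^8 = (275^4)^2 ≡ 51^2 = 2601 ≡ 132 (mod 823)
275^16 = (275^8)^2 ≡ 132^2 = 17424 ≡ 141 (mod 823)
275^32 = (275^16)^2 ≡ 141^2 = 19881 ≡ 129 (mod 823)
275^51 = 275^32 · 275^16 · 275^2 · 275^1 ≡ 129 · 141 · 732 · 275 ≡ 177 (mod 823).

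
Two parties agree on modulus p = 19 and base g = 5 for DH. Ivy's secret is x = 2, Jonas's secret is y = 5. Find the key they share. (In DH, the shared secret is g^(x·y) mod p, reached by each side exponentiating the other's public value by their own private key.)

5

Ivy sends A = g^x mod p = 5^2 mod 19.
5^1 ≡ 5 (mod 19)
5^2 = (5^1)^2 ≡ 5^2 = 25 ≡ 6 (mod 19)
So A = 6. Jonas then computes K = A^y mod p = 6^5 mod 19.
6^1 ≡ 6 (mod 19)
6^2 = (6^1)^2 ≡ 6^2 = 36 ≡ 17 (mod 19)
6^4 = (6^2)^2 ≡ 17^2 = 289 ≡ 4 (mod 19)
6^5 = 6^4 · 6^1 ≡ 4 · 6 ≡ 5 (mod 19).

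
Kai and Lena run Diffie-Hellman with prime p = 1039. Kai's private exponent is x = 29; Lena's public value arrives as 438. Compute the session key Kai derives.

606

Shared key K = 438^29 mod 1039.
438^1 ≡ 438 (mod 1039)
438^2 = (438^1)^2 ≡ 438^2 = 191844 ≡ 668 (mod 1039)
438^4 = (438^2)^2 ≡ 668^2 = 446224 ≡ 493 (mod 1039)
438^8 = (438^4)^2 ≡ 493^2 = 243049 ≡ 962 (mod 1039)
438^16 = (438^8)^2 ≡ 962^2 = 925444 ≡ 734 (mod 1039)
438^29 = 438^16 · 438^8 · 438^4 · 438^1 ≡ 734 · 962 · 493 · 438 ≡ 606 (mod 1039).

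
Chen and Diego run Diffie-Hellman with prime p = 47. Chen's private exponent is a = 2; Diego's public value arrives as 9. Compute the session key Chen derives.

34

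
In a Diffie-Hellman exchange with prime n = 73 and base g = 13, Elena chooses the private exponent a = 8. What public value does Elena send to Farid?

32

Public value = 13^8 (mod 73).
13^1 ≡ 13 (mod 73)
13^2 = (13^1)^2 ≡ 13^2 = 169 ≡ 23 (mod 73)
13^4 = (13^2)^2 ≡ 23^2 = 529 ≡ 18 (mod 73)
13^8 = (13^4)^2 ≡ 18^2 = 324 ≡ 32 (mod 73)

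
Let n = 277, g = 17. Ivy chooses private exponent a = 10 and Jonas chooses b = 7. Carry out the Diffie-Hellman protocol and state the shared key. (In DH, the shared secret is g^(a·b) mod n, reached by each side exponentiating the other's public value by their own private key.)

189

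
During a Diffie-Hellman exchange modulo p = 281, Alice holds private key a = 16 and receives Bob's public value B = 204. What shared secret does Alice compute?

Shared key K = 204^16 mod 281.
204^1 ≡ 204 (mod 281)
204^2 = (204^1)^2 ≡ 204^2 = 41616 ≡ 28 (mod 281)
204^4 = (204^2)^2 ≡ 28^2 = 784 ≡ 222 (mod 281)
204^8 = (204^4)^2 ≡ 222^2 = 49284 ≡ 109 (mod 281)
204^16 = (204^8)^2 ≡ 109^2 = 11881 ≡ 79 (mod 281)

79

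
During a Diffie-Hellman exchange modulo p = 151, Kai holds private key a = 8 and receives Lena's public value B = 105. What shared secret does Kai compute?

16

Shared key K = 105^8 mod 151.
105^1 ≡ 105 (mod 151)
105^2 = (105^1)^2 ≡ 105^2 = 11025 ≡ 2 (mod 151)
105^4 = (105^2)^2 ≡ 2^2 = 4 ≡ 4 (mod 151)
105^8 = (105^4)^2 ≡ 4^2 = 16 ≡ 16 (mod 151)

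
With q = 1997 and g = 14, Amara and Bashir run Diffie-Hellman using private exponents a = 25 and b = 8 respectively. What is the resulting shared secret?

Bashir sends B = g^b mod q = 14^8 mod 1997.
14^1 ≡ 14 (mod 1997)
14^2 = (14^1)^2 ≡ 14^2 = 196 ≡ 196 (mod 1997)
14^4 = (14^2)^2 ≡ 196^2 = 38416 ≡ 473 (mod 1997)
14^8 = (14^4)^2 ≡ 473^2 = 223729 ≡ 65 (mod 1997)
So B = 65. Amara then computes K = B^a mod q = 65^25 mod 1997.
65^1 ≡ 65 (mod 1997)
65^2 = (65^1)^2 ≡ 65^2 = 4225 ≡ 231 (mod 1997)
65^4 = (65^2)^2 ≡ 231^2 = 53361 ≡ 1439 (mod 1997)
65^8 = (65^4)^2 ≡ 1439^2 = 2070721 ≡ 1829 (mod 1997)
65^16 = (65^8)^2 ≡ 1829^2 = 3345241 ≡ 266 (mod 1997)
65^25 = 65^16 · 65^8 · 65^1 ≡ 266 · 1829 · 65 ≡ 915 (mod 1997).

915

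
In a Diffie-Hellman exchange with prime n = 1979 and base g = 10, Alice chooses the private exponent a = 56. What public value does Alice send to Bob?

1231

Public value = 10^56 mod 1979.
10^1 ≡ 10 (mod 1979)
10^2 = (10^1)^2 ≡ 10^2 = 100 ≡ 100 (mod 1979)
10^4 = (10^2)^2 ≡ 100^2 = 10000 ≡ 105 (mod 1979)
10^8 = (10^4)^2 ≡ 105^2 = 11025 ≡ 1130 (mod 1979)
10^16 = (10^8)^2 ≡ 1130^2 = 1276900 ≡ 445 (mod 1979)
10^32 = (10^16)^2 ≡ 445^2 = 198025 ≡ 125 (mod 1979)
10^56 = 10^32 · 10^16 · 10^8 ≡ 125 · 445 · 1130 ≡ 1231 (mod 1979).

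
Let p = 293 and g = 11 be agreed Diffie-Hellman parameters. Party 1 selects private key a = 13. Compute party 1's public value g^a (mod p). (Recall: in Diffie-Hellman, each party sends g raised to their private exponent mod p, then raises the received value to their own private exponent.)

185

Public value = 11^13 (mod 293).
11^1 ≡ 11 (mod 293)
11^2 = (11^1)^2 ≡ 11^2 = 121 ≡ 121 (mod 293)
11^4 = (11^2)^2 ≡ 121^2 = 14641 ≡ 284 (mod 293)
11^8 = (11^4)^2 ≡ 284^2 = 80656 ≡ 81 (mod 293)
11^13 = 11^8 · 11^4 · 11^1 ≡ 81 · 284 · 11 ≡ 185 (mod 293).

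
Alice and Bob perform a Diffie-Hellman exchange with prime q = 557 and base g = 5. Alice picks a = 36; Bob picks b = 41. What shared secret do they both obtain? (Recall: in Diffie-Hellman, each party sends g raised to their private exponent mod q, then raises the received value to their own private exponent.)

Bob sends B = g^b mod q = 5^41 mod 557.
5^1 ≡ 5 (mod 557)
5^2 = (5^1)^2 ≡ 5^2 = 25 ≡ 25 (mod 557)
5^4 = (5^2)^2 ≡ 25^2 = 625 ≡ 68 (mod 557)
5^8 = (5^4)^2 ≡ 68^2 = 4624 ≡ 168 (mod 557)
5^16 = (5^8)^2 ≡ 168^2 = 28224 ≡ 374 (mod 557)
5^32 = (5^16)^2 ≡ 374^2 = 139876 ≡ 69 (mod 557)
5^41 = 5^32 · 5^8 · 5^1 ≡ 69 · 168 · 5 ≡ 32 (mod 557).
So B = 32. Alice then computes K = B^a mod q = 32^36 mod 557.
32^1 ≡ 32 (mod 557)
32^2 = (32^1)^2 ≡ 32^2 = 1024 ≡ 467 (mod 557)
32^4 = (32^2)^2 ≡ 467^2 = 218089 ≡ 302 (mod 557)
32^8 = (32^4)^2 ≡ 302^2 = 91204 ≡ 413 (mod 557)
32^16 = (32^8)^2 ≡ 413^2 = 170569 ≡ 127 (mod 557)
32^32 = (32^16)^2 ≡ 127^2 = 16129 ≡ 533 (mod 557)
32^36 = 32^32 · 32^4 ≡ 533 · 302 ≡ 550 (mod 557).

550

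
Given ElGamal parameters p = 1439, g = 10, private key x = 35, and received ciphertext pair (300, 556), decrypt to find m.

445

Shared mask s = c₁^x mod p = 300^35 mod 1439.
300^1 ≡ 300 (mod 1439)
300^2 = (300^1)^2 ≡ 300^2 = 90000 ≡ 782 (mod 1439)
300^4 = (300^2)^2 ≡ 782^2 = 611524 ≡ 1388 (mod 1439)
300^8 = (300^4)^2 ≡ 1388^2 = 1926544 ≡ 1162 (mod 1439)
300^16 = (300^8)^2 ≡ 1162^2 = 1350244 ≡ 462 (mod 1439)
300^32 = (300^16)^2 ≡ 462^2 = 213444 ≡ 472 (mod 1439)
300^35 = 300^32 · 300^2 · 300^1 ≡ 472 · 782 · 300 ≡ 150 (mod 1439).
So s = 150; s⁻¹ ≡ 873 (mod 1439).
m = c₂ · s⁻¹ mod 1439 = 556 · 873 mod 1439 = 445.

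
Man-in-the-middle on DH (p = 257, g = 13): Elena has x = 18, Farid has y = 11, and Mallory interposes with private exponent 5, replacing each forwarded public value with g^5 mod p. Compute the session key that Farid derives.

Farid receives Mallory's public value M = 13^5 mod 257 instead of the honest one.
13^1 ≡ 13 (mod 257)
13^2 = (13^1)^2 ≡ 13^2 = 169 ≡ 169 (mod 257)
13^4 = (13^2)^2 ≡ 169^2 = 28561 ≡ 34 (mod 257)
13^5 = 13^4 · 13^1 ≡ 34 · 13 ≡ 185 (mod 257).
So M = 185. Farid computes K = M^11 mod 257.
185^1 ≡ 185 (mod 257)
185^2 = (185^1)^2 ≡ 185^2 = 34225 ≡ 44 (mod 257)
185^4 = (185^2)^2 ≡ 44^2 = 1936 ≡ 137 (mod 257)
185^8 = (185^4)^2 ≡ 137^2 = 18769 ≡ 8 (mod 257)
185^11 = 185^8 · 185^2 · 185^1 ≡ 8 · 44 · 185 ≡ 99 (mod 257).

99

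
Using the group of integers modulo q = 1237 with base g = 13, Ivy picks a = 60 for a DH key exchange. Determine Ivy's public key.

Public value = 13^60 (mod 1237).
13^1 ≡ 13 (mod 1237)
13^2 = (13^1)^2 ≡ 13^2 = 169 ≡ 169 (mod 1237)
13^4 = (13^2)^2 ≡ 169^2 = 28561 ≡ 110 (mod 1237)
13^8 = (13^4)^2 ≡ 110^2 = 12100 ≡ 967 (mod 1237)
13^16 = (13^8)^2 ≡ 967^2 = 935089 ≡ 1154 (mod 1237)
13^32 = (13^16)^2 ≡ 1154^2 = 1331716 ≡ 704 (mod 1237)
13^60 = 13^32 · 13^16 · 13^8 · 13^4 ≡ 704 · 1154 · 967 · 110 ≡ 1042 (mod 1237).

1042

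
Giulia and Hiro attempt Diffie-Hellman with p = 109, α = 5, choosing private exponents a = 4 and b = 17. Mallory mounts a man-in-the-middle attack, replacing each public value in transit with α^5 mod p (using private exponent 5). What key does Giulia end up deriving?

35

Giulia receives Mallory's public value M = 5^5 mod 109 instead of the honest one.
5^1 ≡ 5 (mod 109)
5^2 = (5^1)^2 ≡ 5^2 = 25 ≡ 25 (mod 109)
5^4 = (5^2)^2 ≡ 25^2 = 625 ≡ 80 (mod 109)
5^5 = 5^4 · 5^1 ≡ 80 · 5 ≡ 73 (mod 109).
So M = 73. Giulia computes K = M^4 mod 109.
73^1 ≡ 73 (mod 109)
73^2 = (73^1)^2 ≡ 73^2 = 5329 ≡ 97 (mod 109)
73^4 = (73^2)^2 ≡ 97^2 = 9409 ≡ 35 (mod 109)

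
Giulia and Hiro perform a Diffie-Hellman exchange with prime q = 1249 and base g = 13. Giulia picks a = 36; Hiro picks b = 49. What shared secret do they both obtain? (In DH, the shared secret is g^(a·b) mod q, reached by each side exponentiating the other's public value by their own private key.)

Hiro sends B = g^b mod q = 13^49 mod 1249.
13^1 ≡ 13 (mod 1249)
13^2 = (13^1)^2 ≡ 13^2 = 169 ≡ 169 (mod 1249)
13^4 = (13^2)^2 ≡ 169^2 = 28561 ≡ 1083 (mod 1249)
13^8 = (13^4)^2 ≡ 1083^2 = 1172889 ≡ 78 (mod 1249)
13^16 = (13^8)^2 ≡ 78^2 = 6084 ≡ 1088 (mod 1249)
13^32 = (13^16)^2 ≡ 1088^2 = 1183744 ≡ 941 (mod 1249)
13^49 = 13^32 · 13^16 · 13^1 ≡ 941 · 1088 · 13 ≡ 160 (mod 1249).
So B = 160. Giulia then computes K = B^a mod q = 160^36 mod 1249.
160^1 ≡ 160 (mod 1249)
160^2 = (160^1)^2 ≡ 160^2 = 25600 ≡ 620 (mod 1249)
160^4 = (160^2)^2 ≡ 620^2 = 384400 ≡ 957 (mod 1249)
160^8 = (160^4)^2 ≡ 957^2 = 915849 ≡ 332 (mod 1249)
160^16 = (160^8)^2 ≡ 332^2 = 110224 ≡ 312 (mod 1249)
160^32 = (160^16)^2 ≡ 312^2 = 97344 ≡ 1171 (mod 1249)
160^36 = 160^32 · 160^4 ≡ 1171 · 957 ≡ 294 (mod 1249).

294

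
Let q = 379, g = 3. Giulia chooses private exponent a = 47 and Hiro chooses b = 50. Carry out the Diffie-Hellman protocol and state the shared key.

97

Giulia sends A = g^a mod q = 3^47 mod 379.
3^1 ≡ 3 (mod 379)
3^2 = (3^1)^2 ≡ 3^2 = 9 ≡ 9 (mod 379)
3^4 = (3^2)^2 ≡ 9^2 = 81 ≡ 81 (mod 379)
3^8 = (3^4)^2 ≡ 81^2 = 6561 ≡ 118 (mod 379)
3^16 = (3^8)^2 ≡ 118^2 = 13924 ≡ 280 (mod 379)
3^32 = (3^16)^2 ≡ 280^2 = 78400 ≡ 326 (mod 379)
3^47 = 3^32 · 3^8 · 3^4 · 3^2 · 3^1 ≡ 326 · 118 · 81 · 9 · 3 ≡ 233 (mod 379).
So A = 233. Hiro then computes K = A^b mod q = 233^50 mod 379.
233^1 ≡ 233 (mod 379)
233^2 = (233^1)^2 ≡ 233^2 = 54289 ≡ 92 (mod 379)
233^4 = (233^2)^2 ≡ 92^2 = 8464 ≡ 126 (mod 379)
233^8 = (233^4)^2 ≡ 126^2 = 15876 ≡ 337 (mod 379)
233^16 = (233^8)^2 ≡ 337^2 = 113569 ≡ 248 (mod 379)
233^32 = (233^16)^2 ≡ 248^2 = 61504 ≡ 106 (mod 379)
233^50 = 233^32 · 233^16 · 233^2 ≡ 106 · 248 · 92 ≡ 97 (mod 379).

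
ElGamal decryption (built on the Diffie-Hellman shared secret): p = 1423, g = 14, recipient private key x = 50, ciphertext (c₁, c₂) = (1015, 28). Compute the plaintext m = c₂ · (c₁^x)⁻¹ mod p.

137

Shared mask s = c₁^x mod p = 1015^50 mod 1423.
1015^1 ≡ 1015 (mod 1423)
1015^2 = (1015^1)^2 ≡ 1015^2 = 1030225 ≡ 1396 (mod 1423)
1015^4 = (1015^2)^2 ≡ 1396^2 = 1948816 ≡ 729 (mod 1423)
1015^8 = (1015^4)^2 ≡ 729^2 = 531441 ≡ 662 (mod 1423)
1015^16 = (1015^8)^2 ≡ 662^2 = 438244 ≡ 1383 (mod 1423)
1015^32 = (1015^16)^2 ≡ 1383^2 = 1912689 ≡ 177 (mod 1423)
1015^50 = 1015^32 · 1015^16 · 1015^2 ≡ 177 · 1383 · 1396 ≡ 478 (mod 1423).
So s = 478; s⁻¹ ≡ 259 (mod 1423).
m = c₂ · s⁻¹ mod 1423 = 28 · 259 mod 1423 = 137.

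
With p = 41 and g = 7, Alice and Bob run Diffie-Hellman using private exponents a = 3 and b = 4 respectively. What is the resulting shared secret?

Bob sends B = g^b mod p = 7^4 mod 41.
7^1 ≡ 7 (mod 41)
7^2 = (7^1)^2 ≡ 7^2 = 49 ≡ 8 (mod 41)
7^4 = (7^2)^2 ≡ 8^2 = 64 ≡ 23 (mod 41)
So B = 23. Alice then computes K = B^a mod p = 23^3 mod 41.
23^1 ≡ 23 (mod 41)
23^2 = (23^1)^2 ≡ 23^2 = 529 ≡ 37 (mod 41)
23^3 = 23^2 · 23^1 ≡ 37 · 23 ≡ 31 (mod 41).

31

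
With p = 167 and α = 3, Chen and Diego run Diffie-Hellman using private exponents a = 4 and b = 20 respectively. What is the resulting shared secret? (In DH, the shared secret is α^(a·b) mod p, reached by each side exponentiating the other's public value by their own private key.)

Diego sends B = α^b mod p = 3^20 mod 167.
3^1 ≡ 3 (mod 167)
3^2 = (3^1)^2 ≡ 3^2 = 9 ≡ 9 (mod 167)
3^4 = (3^2)^2 ≡ 9^2 = 81 ≡ 81 (mod 167)
3^8 = (3^4)^2 ≡ 81^2 = 6561 ≡ 48 (mod 167)
3^16 = (3^8)^2 ≡ 48^2 = 2304 ≡ 133 (mod 167)
3^20 = 3^16 · 3^4 ≡ 133 · 81 ≡ 85 (mod 167).
So B = 85. Chen then computes K = B^a mod p = 85^4 mod 167.
85^1 ≡ 85 (mod 167)
85^2 = (85^1)^2 ≡ 85^2 = 7225 ≡ 44 (mod 167)
85^4 = (85^2)^2 ≡ 44^2 = 1936 ≡ 99 (mod 167)

99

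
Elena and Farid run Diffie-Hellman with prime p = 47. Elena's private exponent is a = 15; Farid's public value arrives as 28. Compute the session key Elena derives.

8

Shared key K = 28^15 mod 47.
28^1 ≡ 28 (mod 47)
28^2 = (28^1)^2 ≡ 28^2 = 784 ≡ 32 (mod 47)
28^4 = (28^2)^2 ≡ 32^2 = 1024 ≡ 37 (mod 47)
28^8 = (28^4)^2 ≡ 37^2 = 1369 ≡ 6 (mod 47)
28^15 = 28^8 · 28^4 · 28^2 · 28^1 ≡ 6 · 37 · 32 · 28 ≡ 8 (mod 47).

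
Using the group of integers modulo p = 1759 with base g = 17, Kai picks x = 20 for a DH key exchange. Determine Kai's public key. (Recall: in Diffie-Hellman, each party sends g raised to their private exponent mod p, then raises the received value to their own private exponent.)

1101

Public value = 17^20 (mod 1759).
17^1 ≡ 17 (mod 1759)
17^2 = (17^1)^2 ≡ 17^2 = 289 ≡ 289 (mod 1759)
17^4 = (17^2)^2 ≡ 289^2 = 83521 ≡ 848 (mod 1759)
17^8 = (17^4)^2 ≡ 848^2 = 719104 ≡ 1432 (mod 1759)
17^16 = (17^8)^2 ≡ 1432^2 = 2050624 ≡ 1389 (mod 1759)
17^20 = 17^16 · 17^4 ≡ 1389 · 848 ≡ 1101 (mod 1759).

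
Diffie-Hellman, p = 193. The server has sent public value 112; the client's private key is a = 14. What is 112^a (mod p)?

192

Shared key K = 112^14 mod 193.
112^1 ≡ 112 (mod 193)
112^2 = (112^1)^2 ≡ 112^2 = 12544 ≡ 192 (mod 193)
112^4 = (112^2)^2 ≡ 192^2 = 36864 ≡ 1 (mod 193)
112^8 = (112^4)^2 ≡ 1^2 = 1 ≡ 1 (mod 193)
112^14 = 112^8 · 112^4 · 112^2 ≡ 1 · 1 · 192 ≡ 192 (mod 193).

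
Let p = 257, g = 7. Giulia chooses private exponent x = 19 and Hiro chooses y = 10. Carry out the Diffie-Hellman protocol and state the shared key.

Hiro sends B = g^y mod p = 7^10 mod 257.
7^1 ≡ 7 (mod 257)
7^2 = (7^1)^2 ≡ 7^2 = 49 ≡ 49 (mod 257)
7^4 = (7^2)^2 ≡ 49^2 = 2401 ≡ 88 (mod 257)
7^8 = (7^4)^2 ≡ 88^2 = 7744 ≡ 34 (mod 257)
7^10 = 7^8 · 7^2 ≡ 34 · 49 ≡ 124 (mod 257).
So B = 124. Giulia then computes K = B^x mod p = 124^19 mod 257.
124^1 ≡ 124 (mod 257)
124^2 = (124^1)^2 ≡ 124^2 = 15376 ≡ 213 (mod 257)
124^4 = (124^2)^2 ≡ 213^2 = 45369 ≡ 137 (mod 257)
124^8 = (124^4)^2 ≡ 137^2 = 18769 ≡ 8 (mod 257)
124^16 = (124^8)^2 ≡ 8^2 = 64 ≡ 64 (mod 257)
124^19 = 124^16 · 124^2 · 124^1 ≡ 64 · 213 · 124 ≡ 79 (mod 257).

79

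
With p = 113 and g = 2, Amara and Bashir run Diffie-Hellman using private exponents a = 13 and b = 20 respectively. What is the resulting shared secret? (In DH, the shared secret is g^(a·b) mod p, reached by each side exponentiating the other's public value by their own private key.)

Amara sends A = g^a mod p = 2^13 mod 113.
2^1 ≡ 2 (mod 113)
2^2 = (2^1)^2 ≡ 2^2 = 4 ≡ 4 (mod 113)
2^4 = (2^2)^2 ≡ 4^2 = 16 ≡ 16 (mod 113)
2^8 = (2^4)^2 ≡ 16^2 = 256 ≡ 30 (mod 113)
2^13 = 2^8 · 2^4 · 2^1 ≡ 30 · 16 · 2 ≡ 56 (mod 113).
So A = 56. Bashir then computes K = A^b mod p = 56^20 mod 113.
56^1 ≡ 56 (mod 113)
56^2 = (56^1)^2 ≡ 56^2 = 3136 ≡ 85 (mod 113)
56^4 = (56^2)^2 ≡ 85^2 = 7225 ≡ 106 (mod 113)
56^8 = (56^4)^2 ≡ 106^2 = 11236 ≡ 49 (mod 113)
56^16 = (56^8)^2 ≡ 49^2 = 2401 ≡ 28 (mod 113)
56^20 = 56^16 · 56^4 ≡ 28 · 106 ≡ 30 (mod 113).

30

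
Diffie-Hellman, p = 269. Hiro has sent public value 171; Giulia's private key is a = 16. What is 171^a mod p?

125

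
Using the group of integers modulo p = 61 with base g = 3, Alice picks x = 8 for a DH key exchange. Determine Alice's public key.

34

Public value = 3^8 mod 61.
3^1 ≡ 3 (mod 61)
3^2 = (3^1)^2 ≡ 3^2 = 9 ≡ 9 (mod 61)
3^4 = (3^2)^2 ≡ 9^2 = 81 ≡ 20 (mod 61)
3^8 = (3^4)^2 ≡ 20^2 = 400 ≡ 34 (mod 61)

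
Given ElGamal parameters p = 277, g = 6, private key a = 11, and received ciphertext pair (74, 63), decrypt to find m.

207

Shared mask s = c₁^a mod p = 74^11 mod 277.
74^1 ≡ 74 (mod 277)
74^2 = (74^1)^2 ≡ 74^2 = 5476 ≡ 213 (mod 277)
74^4 = (74^2)^2 ≡ 213^2 = 45369 ≡ 218 (mod 277)
74^8 = (74^4)^2 ≡ 218^2 = 47524 ≡ 157 (mod 277)
74^11 = 74^8 · 74^2 · 74^1 ≡ 157 · 213 · 74 ≡ 193 (mod 277).
So s = 193; s⁻¹ ≡ 122 (mod 277).
m = c₂ · s⁻¹ mod 277 = 63 · 122 mod 277 = 207.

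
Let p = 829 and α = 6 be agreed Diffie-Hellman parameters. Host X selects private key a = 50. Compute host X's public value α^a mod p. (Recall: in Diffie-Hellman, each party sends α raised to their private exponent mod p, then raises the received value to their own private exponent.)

Public value = 6^50 mod 829.
6^1 ≡ 6 (mod 829)
6^2 = (6^1)^2 ≡ 6^2 = 36 ≡ 36 (mod 829)
6^4 = (6^2)^2 ≡ 36^2 = 1296 ≡ 467 (mod 829)
6^8 = (6^4)^2 ≡ 467^2 = 218089 ≡ 62 (mod 829)
6^16 = (6^8)^2 ≡ 62^2 = 3844 ≡ 528 (mod 829)
6^32 = (6^16)^2 ≡ 528^2 = 278784 ≡ 240 (mod 829)
6^50 = 6^32 · 6^16 · 6^2 ≡ 240 · 528 · 36 ≡ 762 (mod 829).

762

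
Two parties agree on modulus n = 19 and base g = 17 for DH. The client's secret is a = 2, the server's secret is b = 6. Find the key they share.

The client sends A = g^a mod n = 17^2 mod 19.
17^1 ≡ 17 (mod 19)
17^2 = (17^1)^2 ≡ 17^2 = 289 ≡ 4 (mod 19)
So A = 4. The server then computes K = A^b mod n = 4^6 mod 19.
4^1 ≡ 4 (mod 19)
4^2 = (4^1)^2 ≡ 4^2 = 16 ≡ 16 (mod 19)
4^4 = (4^2)^2 ≡ 16^2 = 256 ≡ 9 (mod 19)
4^6 = 4^4 · 4^2 ≡ 9 · 16 ≡ 11 (mod 19).

11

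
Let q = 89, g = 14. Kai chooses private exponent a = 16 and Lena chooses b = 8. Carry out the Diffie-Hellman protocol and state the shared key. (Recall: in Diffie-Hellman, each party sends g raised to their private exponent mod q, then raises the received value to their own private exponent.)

Kai sends A = g^a mod q = 14^16 mod 89.
14^1 ≡ 14 (mod 89)
14^2 = (14^1)^2 ≡ 14^2 = 196 ≡ 18 (mod 89)
14^4 = (14^2)^2 ≡ 18^2 = 324 ≡ 57 (mod 89)
14^8 = (14^4)^2 ≡ 57^2 = 3249 ≡ 45 (mod 89)
14^16 = (14^8)^2 ≡ 45^2 = 2025 ≡ 67 (mod 89)
So A = 67. Lena then computes K = A^b mod q = 67^8 mod 89.
67^1 ≡ 67 (mod 89)
67^2 = (67^1)^2 ≡ 67^2 = 4489 ≡ 39 (mod 89)
67^4 = (67^2)^2 ≡ 39^2 = 1521 ≡ 8 (mod 89)
67^8 = (67^4)^2 ≡ 8^2 = 64 ≡ 64 (mod 89)

64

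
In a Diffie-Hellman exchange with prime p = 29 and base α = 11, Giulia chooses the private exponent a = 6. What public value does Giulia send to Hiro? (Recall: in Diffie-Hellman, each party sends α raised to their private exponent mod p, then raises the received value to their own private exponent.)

Public value = 11^6 mod 29.
11^1 ≡ 11 (mod 29)
11^2 = (11^1)^2 ≡ 11^2 = 121 ≡ 5 (mod 29)
11^4 = (11^2)^2 ≡ 5^2 = 25 ≡ 25 (mod 29)
11^6 = 11^4 · 11^2 ≡ 25 · 5 ≡ 9 (mod 29).

9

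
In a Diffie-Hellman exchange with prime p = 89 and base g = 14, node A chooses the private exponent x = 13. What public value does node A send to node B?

43

Public value = 14^13 mod 89.
14^1 ≡ 14 (mod 89)
14^2 = (14^1)^2 ≡ 14^2 = 196 ≡ 18 (mod 89)
14^4 = (14^2)^2 ≡ 18^2 = 324 ≡ 57 (mod 89)
14^8 = (14^4)^2 ≡ 57^2 = 3249 ≡ 45 (mod 89)
14^13 = 14^8 · 14^4 · 14^1 ≡ 45 · 57 · 14 ≡ 43 (mod 89).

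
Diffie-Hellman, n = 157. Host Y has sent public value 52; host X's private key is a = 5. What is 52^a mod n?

115

Shared key K = 52^5 mod 157.
52^1 ≡ 52 (mod 157)
52^2 = (52^1)^2 ≡ 52^2 = 2704 ≡ 35 (mod 157)
52^4 = (52^2)^2 ≡ 35^2 = 1225 ≡ 126 (mod 157)
52^5 = 52^4 · 52^1 ≡ 126 · 52 ≡ 115 (mod 157).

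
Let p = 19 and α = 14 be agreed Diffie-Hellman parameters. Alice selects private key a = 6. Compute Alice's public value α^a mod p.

Public value = 14^6 mod 19.
14^1 ≡ 14 (mod 19)
14^2 = (14^1)^2 ≡ 14^2 = 196 ≡ 6 (mod 19)
14^4 = (14^2)^2 ≡ 6^2 = 36 ≡ 17 (mod 19)
14^6 = 14^4 · 14^2 ≡ 17 · 6 ≡ 7 (mod 19).

7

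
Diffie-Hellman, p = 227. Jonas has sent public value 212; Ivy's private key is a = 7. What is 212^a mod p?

120

Shared key K = 212^7 mod 227.
212^1 ≡ 212 (mod 227)
212^2 = (212^1)^2 ≡ 212^2 = 44944 ≡ 225 (mod 227)
212^4 = (212^2)^2 ≡ 225^2 = 50625 ≡ 4 (mod 227)
212^7 = 212^4 · 212^2 · 212^1 ≡ 4 · 225 · 212 ≡ 120 (mod 227).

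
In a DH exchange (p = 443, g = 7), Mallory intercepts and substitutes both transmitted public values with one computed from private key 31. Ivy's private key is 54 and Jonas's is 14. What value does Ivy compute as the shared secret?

Ivy receives Mallory's public value M = 7^31 mod 443 instead of the honest one.
7^1 ≡ 7 (mod 443)
7^2 = (7^1)^2 ≡ 7^2 = 49 ≡ 49 (mod 443)
7^4 = (7^2)^2 ≡ 49^2 = 2401 ≡ 186 (mod 443)
7^8 = (7^4)^2 ≡ 186^2 = 34596 ≡ 42 (mod 443)
7^16 = (7^8)^2 ≡ 42^2 = 1764 ≡ 435 (mod 443)
7^31 = 7^16 · 7^8 · 7^4 · 7^2 · 7^1 ≡ 435 · 42 · 186 · 49 · 7 ≡ 199 (mod 443).
So M = 199. Ivy computes K = M^54 mod 443.
199^1 ≡ 199 (mod 443)
199^2 = (199^1)^2 ≡ 199^2 = 39601 ≡ 174 (mod 443)
199^4 = (199^2)^2 ≡ 174^2 = 30276 ≡ 152 (mod 443)
199^8 = (199^4)^2 ≡ 152^2 = 23104 ≡ 68 (mod 443)
199^16 = (199^8)^2 ≡ 68^2 = 4624 ≡ 194 (mod 443)
199^32 = (199^16)^2 ≡ 194^2 = 37636 ≡ 424 (mod 443)
199^54 = 199^32 · 199^16 · 199^4 · 199^2 ≡ 424 · 194 · 152 · 174 ≡ 138 (mod 443).

138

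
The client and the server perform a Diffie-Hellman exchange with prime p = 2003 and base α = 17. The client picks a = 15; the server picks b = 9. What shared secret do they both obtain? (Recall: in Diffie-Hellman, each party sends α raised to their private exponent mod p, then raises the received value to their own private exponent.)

1416

The client sends A = α^a mod p = 17^15 mod 2003.
17^1 ≡ 17 (mod 2003)
17^2 = (17^1)^2 ≡ 17^2 = 289 ≡ 289 (mod 2003)
17^4 = (17^2)^2 ≡ 289^2 = 83521 ≡ 1398 (mod 2003)
17^8 = (17^4)^2 ≡ 1398^2 = 1954404 ≡ 1479 (mod 2003)
17^15 = 17^8 · 17^4 · 17^2 · 17^1 ≡ 1479 · 1398 · 289 · 17 ≡ 481 (mod 2003).
So A = 481. The server then computes K = A^b mod p = 481^9 mod 2003.
481^1 ≡ 481 (mod 2003)
481^2 = (481^1)^2 ≡ 481^2 = 231361 ≡ 1016 (mod 2003)
481^4 = (481^2)^2 ≡ 1016^2 = 1032256 ≡ 711 (mod 2003)
481^8 = (481^4)^2 ≡ 711^2 = 505521 ≡ 765 (mod 2003)
481^9 = 481^8 · 481^1 ≡ 765 · 481 ≡ 1416 (mod 2003).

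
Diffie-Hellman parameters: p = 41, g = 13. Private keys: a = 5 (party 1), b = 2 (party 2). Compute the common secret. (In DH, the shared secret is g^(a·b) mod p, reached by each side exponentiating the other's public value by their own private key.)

Party 2 sends B = g^b mod p = 13^2 mod 41.
13^1 ≡ 13 (mod 41)
13^2 = (13^1)^2 ≡ 13^2 = 169 ≡ 5 (mod 41)
So B = 5. Party 1 then computes K = B^a mod p = 5^5 mod 41.
5^1 ≡ 5 (mod 41)
5^2 = (5^1)^2 ≡ 5^2 = 25 ≡ 25 (mod 41)
5^4 = (5^2)^2 ≡ 25^2 = 625 ≡ 10 (mod 41)
5^5 = 5^4 · 5^1 ≡ 10 · 5 ≡ 9 (mod 41).

9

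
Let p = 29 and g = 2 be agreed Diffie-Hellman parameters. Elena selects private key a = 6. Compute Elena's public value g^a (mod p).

Public value = 2^6 (mod 29).
2^1 ≡ 2 (mod 29)
2^2 = (2^1)^2 ≡ 2^2 = 4 ≡ 4 (mod 29)
2^4 = (2^2)^2 ≡ 4^2 = 16 ≡ 16 (mod 29)
2^6 = 2^4 · 2^2 ≡ 16 · 4 ≡ 6 (mod 29).

6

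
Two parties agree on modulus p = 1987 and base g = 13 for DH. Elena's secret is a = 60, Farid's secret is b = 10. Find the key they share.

1409

Elena sends A = g^a mod p = 13^60 mod 1987.
13^1 ≡ 13 (mod 1987)
13^2 = (13^1)^2 ≡ 13^2 = 169 ≡ 169 (mod 1987)
13^4 = (13^2)^2 ≡ 169^2 = 28561 ≡ 743 (mod 1987)
13^8 = (13^4)^2 ≡ 743^2 = 552049 ≡ 1650 (mod 1987)
13^16 = (13^8)^2 ≡ 1650^2 = 2722500 ≡ 310 (mod 1987)
13^32 = (13^16)^2 ≡ 310^2 = 96100 ≡ 724 (mod 1987)
13^60 = 13^32 · 13^16 · 13^8 · 13^4 ≡ 724 · 310 · 1650 · 743 ≡ 652 (mod 1987).
So A = 652. Farid then computes K = A^b mod p = 652^10 mod 1987.
652^1 ≡ 652 (mod 1987)
652^2 = (652^1)^2 ≡ 652^2 = 425104 ≡ 1873 (mod 1987)
652^4 = (652^2)^2 ≡ 1873^2 = 3508129 ≡ 1074 (mod 1987)
652^8 = (652^4)^2 ≡ 1074^2 = 1153476 ≡ 1016 (mod 1987)
652^10 = 652^8 · 652^2 ≡ 1016 · 1873 ≡ 1409 (mod 1987).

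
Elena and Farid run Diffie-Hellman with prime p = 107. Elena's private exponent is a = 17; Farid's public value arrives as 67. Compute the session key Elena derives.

Shared key K = 67^17 mod 107.
67^1 ≡ 67 (mod 107)
67^2 = (67^1)^2 ≡ 67^2 = 4489 ≡ 102 (mod 107)
67^4 = (67^2)^2 ≡ 102^2 = 10404 ≡ 25 (mod 107)
67^8 = (67^4)^2 ≡ 25^2 = 625 ≡ 90 (mod 107)
67^16 = (67^8)^2 ≡ 90^2 = 8100 ≡ 75 (mod 107)
67^17 = 67^16 · 67^1 ≡ 75 · 67 ≡ 103 (mod 107).

103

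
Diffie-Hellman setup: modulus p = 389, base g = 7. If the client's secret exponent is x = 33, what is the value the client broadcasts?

380

Public value = 7^33 (mod 389).
7^1 ≡ 7 (mod 389)
7^2 = (7^1)^2 ≡ 7^2 = 49 ≡ 49 (mod 389)
7^4 = (7^2)^2 ≡ 49^2 = 2401 ≡ 67 (mod 389)
7^8 = (7^4)^2 ≡ 67^2 = 4489 ≡ 210 (mod 389)
7^16 = (7^8)^2 ≡ 210^2 = 44100 ≡ 143 (mod 389)
7^32 = (7^16)^2 ≡ 143^2 = 20449 ≡ 221 (mod 389)
7^33 = 7^32 · 7^1 ≡ 221 · 7 ≡ 380 (mod 389).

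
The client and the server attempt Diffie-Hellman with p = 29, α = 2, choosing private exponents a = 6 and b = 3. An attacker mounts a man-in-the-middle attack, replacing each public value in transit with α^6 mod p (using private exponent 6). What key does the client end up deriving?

24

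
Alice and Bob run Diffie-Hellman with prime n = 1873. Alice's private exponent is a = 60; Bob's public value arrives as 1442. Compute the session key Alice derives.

Shared key K = 1442^60 mod 1873.
1442^1 ≡ 1442 (mod 1873)
1442^2 = (1442^1)^2 ≡ 1442^2 = 2079364 ≡ 334 (mod 1873)
1442^4 = (1442^2)^2 ≡ 334^2 = 111556 ≡ 1049 (mod 1873)
1442^8 = (1442^4)^2 ≡ 1049^2 = 1100401 ≡ 950 (mod 1873)
1442^16 = (1442^8)^2 ≡ 950^2 = 902500 ≡ 1587 (mod 1873)
1442^32 = (1442^16)^2 ≡ 1587^2 = 2518569 ≡ 1257 (mod 1873)
1442^60 = 1442^32 · 1442^16 · 1442^8 · 1442^4 ≡ 1257 · 1587 · 950 · 1049 ≡ 1758 (mod 1873).

1758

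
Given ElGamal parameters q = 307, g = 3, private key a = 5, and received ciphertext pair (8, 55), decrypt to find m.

Shared mask s = c₁^a mod q = 8^5 mod 307.
8^1 ≡ 8 (mod 307)
8^2 = (8^1)^2 ≡ 8^2 = 64 ≡ 64 (mod 307)
8^4 = (8^2)^2 ≡ 64^2 = 4096 ≡ 105 (mod 307)
8^5 = 8^4 · 8^1 ≡ 105 · 8 ≡ 226 (mod 307).
So s = 226; s⁻¹ ≡ 72 (mod 307).
m = c₂ · s⁻¹ mod 307 = 55 · 72 mod 307 = 276.

276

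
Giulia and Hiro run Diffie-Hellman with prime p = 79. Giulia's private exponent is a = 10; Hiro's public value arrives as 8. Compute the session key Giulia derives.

Shared key K = 8^10 mod 79.
8^1 ≡ 8 (mod 79)
8^2 = (8^1)^2 ≡ 8^2 = 64 ≡ 64 (mod 79)
8^4 = (8^2)^2 ≡ 64^2 = 4096 ≡ 67 (mod 79)
8^8 = (8^4)^2 ≡ 67^2 = 4489 ≡ 65 (mod 79)
8^10 = 8^8 · 8^2 ≡ 65 · 64 ≡ 52 (mod 79).

52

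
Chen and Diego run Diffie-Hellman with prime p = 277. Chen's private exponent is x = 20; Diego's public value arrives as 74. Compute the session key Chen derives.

236

Shared key K = 74^20 mod 277.
74^1 ≡ 74 (mod 277)
74^2 = (74^1)^2 ≡ 74^2 = 5476 ≡ 213 (mod 277)
74^4 = (74^2)^2 ≡ 213^2 = 45369 ≡ 218 (mod 277)
74^8 = (74^4)^2 ≡ 218^2 = 47524 ≡ 157 (mod 277)
74^16 = (74^8)^2 ≡ 157^2 = 24649 ≡ 273 (mod 277)
74^20 = 74^16 · 74^4 ≡ 273 · 218 ≡ 236 (mod 277).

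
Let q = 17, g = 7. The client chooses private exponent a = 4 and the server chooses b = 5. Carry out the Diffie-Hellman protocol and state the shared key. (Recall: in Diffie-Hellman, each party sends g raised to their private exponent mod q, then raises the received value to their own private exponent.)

4

The server sends B = g^b mod q = 7^5 mod 17.
7^1 ≡ 7 (mod 17)
7^2 = (7^1)^2 ≡ 7^2 = 49 ≡ 15 (mod 17)
7^4 = (7^2)^2 ≡ 15^2 = 225 ≡ 4 (mod 17)
7^5 = 7^4 · 7^1 ≡ 4 · 7 ≡ 11 (mod 17).
So B = 11. The client then computes K = B^a mod q = 11^4 mod 17.
11^1 ≡ 11 (mod 17)
11^2 = (11^1)^2 ≡ 11^2 = 121 ≡ 2 (mod 17)
11^4 = (11^2)^2 ≡ 2^2 = 4 ≡ 4 (mod 17)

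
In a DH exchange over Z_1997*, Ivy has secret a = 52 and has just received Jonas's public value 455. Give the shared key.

Shared key K = 455^52 mod 1997.
455^1 ≡ 455 (mod 1997)
455^2 = (455^1)^2 ≡ 455^2 = 207025 ≡ 1334 (mod 1997)
455^4 = (455^2)^2 ≡ 1334^2 = 1779556 ≡ 229 (mod 1997)
455^8 = (455^4)^2 ≡ 229^2 = 52441 ≡ 519 (mod 1997)
455^16 = (455^8)^2 ≡ 519^2 = 269361 ≡ 1763 (mod 1997)
455^32 = (455^16)^2 ≡ 1763^2 = 3108169 ≡ 837 (mod 1997)
455^52 = 455^32 · 455^16 · 455^4 ≡ 837 · 1763 · 229 ≡ 1138 (mod 1997).

1138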